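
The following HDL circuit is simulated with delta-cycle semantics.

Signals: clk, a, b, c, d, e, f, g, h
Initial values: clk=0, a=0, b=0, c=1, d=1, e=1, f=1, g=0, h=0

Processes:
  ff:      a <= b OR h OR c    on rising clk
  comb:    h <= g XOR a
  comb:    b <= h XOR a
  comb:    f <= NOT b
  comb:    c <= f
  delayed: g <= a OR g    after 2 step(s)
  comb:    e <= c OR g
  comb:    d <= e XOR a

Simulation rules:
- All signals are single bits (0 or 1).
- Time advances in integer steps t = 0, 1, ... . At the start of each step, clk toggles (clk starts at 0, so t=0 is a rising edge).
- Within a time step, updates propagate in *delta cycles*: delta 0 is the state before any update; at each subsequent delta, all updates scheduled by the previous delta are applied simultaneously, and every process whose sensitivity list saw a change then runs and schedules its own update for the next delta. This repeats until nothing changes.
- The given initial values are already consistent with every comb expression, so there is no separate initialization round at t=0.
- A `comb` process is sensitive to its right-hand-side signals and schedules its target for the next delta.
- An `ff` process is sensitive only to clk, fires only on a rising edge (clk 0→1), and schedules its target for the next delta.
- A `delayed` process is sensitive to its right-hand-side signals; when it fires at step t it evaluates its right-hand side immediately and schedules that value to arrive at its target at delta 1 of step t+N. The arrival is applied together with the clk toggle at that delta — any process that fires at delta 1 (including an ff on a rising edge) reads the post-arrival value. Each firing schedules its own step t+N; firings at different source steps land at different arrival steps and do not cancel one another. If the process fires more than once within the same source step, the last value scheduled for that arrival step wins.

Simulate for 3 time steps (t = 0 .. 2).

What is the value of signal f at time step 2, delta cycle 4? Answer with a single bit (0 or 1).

0

t0.Δ0 c=1 clk=0 a=0 b=0 h=0 g=0 d=1 e=1 f=1
t0.Δ1 c=1 clk=1 a=0 b=0 h=0 g=0 d=1 e=1 f=1
t0.Δ2 c=1 clk=1 a=1 b=0 h=0 g=0 d=1 e=1 f=1
t0.Δ3 c=1 clk=1 a=1 b=1 h=1 g=0 d=0 e=1 f=1
t0.Δ4 c=1 clk=1 a=1 b=0 h=1 g=0 d=0 e=1 f=0
t0.Δ5 c=0 clk=1 a=1 b=0 h=1 g=0 d=0 e=1 f=1
t0.Δ6 c=1 clk=1 a=1 b=0 h=1 g=0 d=0 e=0 f=1
t0.Δ7 c=1 clk=1 a=1 b=0 h=1 g=0 d=1 e=1 f=1
t0.Δ8 c=1 clk=1 a=1 b=0 h=1 g=0 d=0 e=1 f=1
t1.Δ0 c=1 clk=1 a=1 b=0 h=1 g=0 d=0 e=1 f=1
t1.Δ1 c=1 clk=0 a=1 b=0 h=1 g=0 d=0 e=1 f=1
t2.Δ0 c=1 clk=0 a=1 b=0 h=1 g=0 d=0 e=1 f=1
t2.Δ1 c=1 clk=1 a=1 b=0 h=1 g=1 d=0 e=1 f=1
t2.Δ2 c=1 clk=1 a=1 b=0 h=0 g=1 d=0 e=1 f=1
t2.Δ3 c=1 clk=1 a=1 b=1 h=0 g=1 d=0 e=1 f=1
t2.Δ4 c=1 clk=1 a=1 b=1 h=0 g=1 d=0 e=1 f=0
t2.Δ5 c=0 clk=1 a=1 b=1 h=0 g=1 d=0 e=1 f=0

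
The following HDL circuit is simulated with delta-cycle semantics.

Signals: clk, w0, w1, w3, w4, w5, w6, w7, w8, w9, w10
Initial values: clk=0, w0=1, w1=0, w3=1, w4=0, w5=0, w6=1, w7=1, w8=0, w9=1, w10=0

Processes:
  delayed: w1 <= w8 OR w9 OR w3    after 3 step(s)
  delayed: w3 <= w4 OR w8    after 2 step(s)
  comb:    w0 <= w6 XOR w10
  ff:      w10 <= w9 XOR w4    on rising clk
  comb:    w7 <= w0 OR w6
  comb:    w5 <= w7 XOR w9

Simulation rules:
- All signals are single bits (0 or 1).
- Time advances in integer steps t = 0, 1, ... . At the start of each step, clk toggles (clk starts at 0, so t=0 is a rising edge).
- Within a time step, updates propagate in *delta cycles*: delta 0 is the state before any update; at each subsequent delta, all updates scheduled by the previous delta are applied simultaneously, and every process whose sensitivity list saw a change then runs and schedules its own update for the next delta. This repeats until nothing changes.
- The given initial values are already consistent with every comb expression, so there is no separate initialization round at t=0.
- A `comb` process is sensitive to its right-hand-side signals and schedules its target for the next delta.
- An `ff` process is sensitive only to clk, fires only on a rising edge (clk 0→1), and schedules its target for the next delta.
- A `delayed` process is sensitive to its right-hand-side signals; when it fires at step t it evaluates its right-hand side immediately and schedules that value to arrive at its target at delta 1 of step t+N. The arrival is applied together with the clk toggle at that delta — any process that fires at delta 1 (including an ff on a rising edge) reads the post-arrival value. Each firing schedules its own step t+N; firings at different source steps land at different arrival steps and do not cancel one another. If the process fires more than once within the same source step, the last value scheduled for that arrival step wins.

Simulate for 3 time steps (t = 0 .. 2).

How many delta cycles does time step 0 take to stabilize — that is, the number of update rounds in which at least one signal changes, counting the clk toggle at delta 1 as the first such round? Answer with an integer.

t=0 Δ0: w10=0 w0=1 w6=1 w3=1 w7=1 w1=0 w8=0 w5=0 clk=0 w4=0 w9=1
  Δ1: clk:0→1
  Δ2: w10:0→1
  Δ3: w0:1→0
  (3Δ to stable)
t=1 Δ0: w10=1 w0=0 w6=1 w3=1 w7=1 w1=0 w8=0 w5=0 clk=1 w4=0 w9=1
  Δ1: clk:1→0
  (1Δ to stable)
t=2 Δ0: w10=1 w0=0 w6=1 w3=1 w7=1 w1=0 w8=0 w5=0 clk=0 w4=0 w9=1
  Δ1: clk:0→1
  (1Δ to stable)

3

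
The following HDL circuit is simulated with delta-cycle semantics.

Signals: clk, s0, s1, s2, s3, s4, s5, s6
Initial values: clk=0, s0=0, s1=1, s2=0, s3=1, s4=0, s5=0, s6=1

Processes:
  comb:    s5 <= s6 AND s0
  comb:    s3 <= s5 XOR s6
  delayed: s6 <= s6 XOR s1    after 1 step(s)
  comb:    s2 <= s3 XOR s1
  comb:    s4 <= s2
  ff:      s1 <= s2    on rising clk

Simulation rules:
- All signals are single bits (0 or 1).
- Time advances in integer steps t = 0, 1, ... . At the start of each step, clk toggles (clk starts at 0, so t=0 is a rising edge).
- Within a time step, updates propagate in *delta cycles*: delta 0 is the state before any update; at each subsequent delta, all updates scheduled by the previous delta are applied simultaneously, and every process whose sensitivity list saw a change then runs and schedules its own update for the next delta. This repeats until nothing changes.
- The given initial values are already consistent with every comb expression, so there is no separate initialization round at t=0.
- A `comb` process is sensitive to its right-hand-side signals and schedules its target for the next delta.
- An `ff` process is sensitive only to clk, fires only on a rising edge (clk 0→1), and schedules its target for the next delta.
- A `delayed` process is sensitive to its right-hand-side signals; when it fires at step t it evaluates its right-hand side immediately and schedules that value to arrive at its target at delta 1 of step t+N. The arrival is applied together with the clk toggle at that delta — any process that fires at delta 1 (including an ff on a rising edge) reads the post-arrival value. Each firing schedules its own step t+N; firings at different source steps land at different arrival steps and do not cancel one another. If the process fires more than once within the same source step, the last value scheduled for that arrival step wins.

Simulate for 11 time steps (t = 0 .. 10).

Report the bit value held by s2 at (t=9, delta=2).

t0.Δ0 s1=1 s6=1 s2=0 s5=0 s4=0 s0=0 s3=1 clk=0
t0.Δ1 s1=1 s6=1 s2=0 s5=0 s4=0 s0=0 s3=1 clk=1
t0.Δ2 s1=0 s6=1 s2=0 s5=0 s4=0 s0=0 s3=1 clk=1
t0.Δ3 s1=0 s6=1 s2=1 s5=0 s4=0 s0=0 s3=1 clk=1
t0.Δ4 s1=0 s6=1 s2=1 s5=0 s4=1 s0=0 s3=1 clk=1
t1.Δ0 s1=0 s6=1 s2=1 s5=0 s4=1 s0=0 s3=1 clk=1
t1.Δ1 s1=0 s6=1 s2=1 s5=0 s4=1 s0=0 s3=1 clk=0
t2.Δ0 s1=0 s6=1 s2=1 s5=0 s4=1 s0=0 s3=1 clk=0
t2.Δ1 s1=0 s6=1 s2=1 s5=0 s4=1 s0=0 s3=1 clk=1
t2.Δ2 s1=1 s6=1 s2=1 s5=0 s4=1 s0=0 s3=1 clk=1
t2.Δ3 s1=1 s6=1 s2=0 s5=0 s4=1 s0=0 s3=1 clk=1
t2.Δ4 s1=1 s6=1 s2=0 s5=0 s4=0 s0=0 s3=1 clk=1
t3.Δ0 s1=1 s6=1 s2=0 s5=0 s4=0 s0=0 s3=1 clk=1
t3.Δ1 s1=1 s6=0 s2=0 s5=0 s4=0 s0=0 s3=1 clk=0
t3.Δ2 s1=1 s6=0 s2=0 s5=0 s4=0 s0=0 s3=0 clk=0
t3.Δ3 s1=1 s6=0 s2=1 s5=0 s4=0 s0=0 s3=0 clk=0
t3.Δ4 s1=1 s6=0 s2=1 s5=0 s4=1 s0=0 s3=0 clk=0
t4.Δ0 s1=1 s6=0 s2=1 s5=0 s4=1 s0=0 s3=0 clk=0
t4.Δ1 s1=1 s6=1 s2=1 s5=0 s4=1 s0=0 s3=0 clk=1
t4.Δ2 s1=1 s6=1 s2=1 s5=0 s4=1 s0=0 s3=1 clk=1
t4.Δ3 s1=1 s6=1 s2=0 s5=0 s4=1 s0=0 s3=1 clk=1
t4.Δ4 s1=1 s6=1 s2=0 s5=0 s4=0 s0=0 s3=1 clk=1
t5.Δ0 s1=1 s6=1 s2=0 s5=0 s4=0 s0=0 s3=1 clk=1
t5.Δ1 s1=1 s6=0 s2=0 s5=0 s4=0 s0=0 s3=1 clk=0
t5.Δ2 s1=1 s6=0 s2=0 s5=0 s4=0 s0=0 s3=0 clk=0
t5.Δ3 s1=1 s6=0 s2=1 s5=0 s4=0 s0=0 s3=0 clk=0
t5.Δ4 s1=1 s6=0 s2=1 s5=0 s4=1 s0=0 s3=0 clk=0
t6.Δ0 s1=1 s6=0 s2=1 s5=0 s4=1 s0=0 s3=0 clk=0
t6.Δ1 s1=1 s6=1 s2=1 s5=0 s4=1 s0=0 s3=0 clk=1
t6.Δ2 s1=1 s6=1 s2=1 s5=0 s4=1 s0=0 s3=1 clk=1
t6.Δ3 s1=1 s6=1 s2=0 s5=0 s4=1 s0=0 s3=1 clk=1
t6.Δ4 s1=1 s6=1 s2=0 s5=0 s4=0 s0=0 s3=1 clk=1
t7.Δ0 s1=1 s6=1 s2=0 s5=0 s4=0 s0=0 s3=1 clk=1
t7.Δ1 s1=1 s6=0 s2=0 s5=0 s4=0 s0=0 s3=1 clk=0
t7.Δ2 s1=1 s6=0 s2=0 s5=0 s4=0 s0=0 s3=0 clk=0
t7.Δ3 s1=1 s6=0 s2=1 s5=0 s4=0 s0=0 s3=0 clk=0
t7.Δ4 s1=1 s6=0 s2=1 s5=0 s4=1 s0=0 s3=0 clk=0
t8.Δ0 s1=1 s6=0 s2=1 s5=0 s4=1 s0=0 s3=0 clk=0
t8.Δ1 s1=1 s6=1 s2=1 s5=0 s4=1 s0=0 s3=0 clk=1
t8.Δ2 s1=1 s6=1 s2=1 s5=0 s4=1 s0=0 s3=1 clk=1
t8.Δ3 s1=1 s6=1 s2=0 s5=0 s4=1 s0=0 s3=1 clk=1
t8.Δ4 s1=1 s6=1 s2=0 s5=0 s4=0 s0=0 s3=1 clk=1
t9.Δ0 s1=1 s6=1 s2=0 s5=0 s4=0 s0=0 s3=1 clk=1
t9.Δ1 s1=1 s6=0 s2=0 s5=0 s4=0 s0=0 s3=1 clk=0
t9.Δ2 s1=1 s6=0 s2=0 s5=0 s4=0 s0=0 s3=0 clk=0
t9.Δ3 s1=1 s6=0 s2=1 s5=0 s4=0 s0=0 s3=0 clk=0
t9.Δ4 s1=1 s6=0 s2=1 s5=0 s4=1 s0=0 s3=0 clk=0
t10.Δ0 s1=1 s6=0 s2=1 s5=0 s4=1 s0=0 s3=0 clk=0
t10.Δ1 s1=1 s6=1 s2=1 s5=0 s4=1 s0=0 s3=0 clk=1
t10.Δ2 s1=1 s6=1 s2=1 s5=0 s4=1 s0=0 s3=1 clk=1
t10.Δ3 s1=1 s6=1 s2=0 s5=0 s4=1 s0=0 s3=1 clk=1
t10.Δ4 s1=1 s6=1 s2=0 s5=0 s4=0 s0=0 s3=1 clk=1

0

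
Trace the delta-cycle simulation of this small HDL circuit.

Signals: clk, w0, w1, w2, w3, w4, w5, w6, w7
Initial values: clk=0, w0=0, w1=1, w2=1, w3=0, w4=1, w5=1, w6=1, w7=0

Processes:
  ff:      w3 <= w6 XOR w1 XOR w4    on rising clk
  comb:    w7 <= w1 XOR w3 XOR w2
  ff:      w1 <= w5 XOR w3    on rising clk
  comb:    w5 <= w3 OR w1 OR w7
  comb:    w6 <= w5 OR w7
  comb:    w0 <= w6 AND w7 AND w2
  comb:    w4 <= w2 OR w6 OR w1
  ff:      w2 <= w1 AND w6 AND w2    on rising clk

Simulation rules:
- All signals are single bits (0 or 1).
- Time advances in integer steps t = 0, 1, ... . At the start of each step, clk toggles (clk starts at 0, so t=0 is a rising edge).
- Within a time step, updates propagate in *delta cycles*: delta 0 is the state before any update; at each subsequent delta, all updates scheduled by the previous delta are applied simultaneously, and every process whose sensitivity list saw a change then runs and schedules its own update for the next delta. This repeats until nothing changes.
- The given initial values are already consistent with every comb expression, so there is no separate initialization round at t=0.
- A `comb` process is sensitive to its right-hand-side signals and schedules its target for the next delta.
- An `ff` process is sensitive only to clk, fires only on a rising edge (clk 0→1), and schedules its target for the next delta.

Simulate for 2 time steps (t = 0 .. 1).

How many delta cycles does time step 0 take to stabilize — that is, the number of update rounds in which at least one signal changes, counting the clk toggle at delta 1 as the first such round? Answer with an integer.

t0.Δ0 w6=1 w7=0 w1=1 w0=0 clk=0 w5=1 w3=0 w2=1 w4=1
t0.Δ1 w6=1 w7=0 w1=1 w0=0 clk=1 w5=1 w3=0 w2=1 w4=1
t0.Δ2 w6=1 w7=0 w1=1 w0=0 clk=1 w5=1 w3=1 w2=1 w4=1
t0.Δ3 w6=1 w7=1 w1=1 w0=0 clk=1 w5=1 w3=1 w2=1 w4=1
t0.Δ4 w6=1 w7=1 w1=1 w0=1 clk=1 w5=1 w3=1 w2=1 w4=1
t1.Δ0 w6=1 w7=1 w1=1 w0=1 clk=1 w5=1 w3=1 w2=1 w4=1
t1.Δ1 w6=1 w7=1 w1=1 w0=1 clk=0 w5=1 w3=1 w2=1 w4=1

4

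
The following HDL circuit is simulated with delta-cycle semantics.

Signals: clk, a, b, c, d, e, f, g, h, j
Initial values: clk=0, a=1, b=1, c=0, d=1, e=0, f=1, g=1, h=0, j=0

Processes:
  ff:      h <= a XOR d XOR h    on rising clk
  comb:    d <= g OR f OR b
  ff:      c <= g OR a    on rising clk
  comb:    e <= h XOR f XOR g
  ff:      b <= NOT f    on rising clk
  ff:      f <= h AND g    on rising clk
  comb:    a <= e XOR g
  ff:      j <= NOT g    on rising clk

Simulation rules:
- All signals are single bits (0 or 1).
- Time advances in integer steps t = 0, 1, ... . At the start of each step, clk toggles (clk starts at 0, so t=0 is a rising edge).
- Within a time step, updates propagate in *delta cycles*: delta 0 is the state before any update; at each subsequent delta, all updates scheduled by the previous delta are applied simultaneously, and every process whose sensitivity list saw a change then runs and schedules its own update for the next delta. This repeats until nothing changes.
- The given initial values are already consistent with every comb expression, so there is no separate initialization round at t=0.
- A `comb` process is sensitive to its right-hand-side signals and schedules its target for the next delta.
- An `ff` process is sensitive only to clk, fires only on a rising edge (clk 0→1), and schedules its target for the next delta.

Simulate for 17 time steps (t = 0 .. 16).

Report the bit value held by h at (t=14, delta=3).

[bits: d,c,e,f,clk,b,g,h,a,j]
t=0: Δ0=1001011010 Δ1=1001111010 Δ2=1100101010 Δ3=1110101010 Δ4=1110101000 | 4Δ
t=1: Δ0=1110101000 Δ1=1110001000 | 1Δ
t=2: Δ0=1110001000 Δ1=1110101000 Δ2=1110111100 Δ3=1100111100 Δ4=1100111110 | 4Δ
t=3: Δ0=1100111110 Δ1=1100011110 | 1Δ
t=4: Δ0=1100011110 Δ1=1100111110 Δ2=1101111110 Δ3=1111111110 Δ4=1111111100 | 4Δ
t=5: Δ0=1111111100 Δ1=1111011100 | 1Δ
t=6: Δ0=1111011100 Δ1=1111111100 Δ2=1111101000 Δ3=1101101000 Δ4=1101101010 | 4Δ
t=7: Δ0=1101101010 Δ1=1101001010 | 1Δ
t=8: Δ0=1101001010 Δ1=1101101010 Δ2=1100101010 Δ3=1110101010 Δ4=1110101000 | 4Δ
t=9: Δ0=1110101000 Δ1=1110001000 | 1Δ
t=10: Δ0=1110001000 Δ1=1110101000 Δ2=1110111100 Δ3=1100111100 Δ4=1100111110 | 4Δ
t=11: Δ0=1100111110 Δ1=1100011110 | 1Δ
t=12: Δ0=1100011110 Δ1=1100111110 Δ2=1101111110 Δ3=1111111110 Δ4=1111111100 | 4Δ
t=13: Δ0=1111111100 Δ1=1111011100 | 1Δ
t=14: Δ0=1111011100 Δ1=1111111100 Δ2=1111101000 Δ3=1101101000 Δ4=1101101010 | 4Δ
t=15: Δ0=1101101010 Δ1=1101001010 | 1Δ
t=16: Δ0=1101001010 Δ1=1101101010 Δ2=1100101010 Δ3=1110101010 Δ4=1110101000 | 4Δ

0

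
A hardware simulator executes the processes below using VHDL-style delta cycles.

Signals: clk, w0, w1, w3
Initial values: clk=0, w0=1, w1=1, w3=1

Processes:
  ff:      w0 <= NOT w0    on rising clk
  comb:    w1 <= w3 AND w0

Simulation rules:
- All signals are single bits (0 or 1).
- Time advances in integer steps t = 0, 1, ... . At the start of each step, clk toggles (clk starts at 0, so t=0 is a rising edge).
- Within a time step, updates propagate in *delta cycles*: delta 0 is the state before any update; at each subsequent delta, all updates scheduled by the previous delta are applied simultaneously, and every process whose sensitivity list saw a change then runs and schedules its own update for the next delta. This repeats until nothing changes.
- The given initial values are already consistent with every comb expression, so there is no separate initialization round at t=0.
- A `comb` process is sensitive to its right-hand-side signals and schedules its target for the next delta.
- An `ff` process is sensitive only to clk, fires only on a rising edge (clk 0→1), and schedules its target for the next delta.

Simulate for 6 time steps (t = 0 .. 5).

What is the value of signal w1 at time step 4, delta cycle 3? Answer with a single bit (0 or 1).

t=0 Δ0: w3=1 w1=1 clk=0 w0=1
  Δ1: clk:0→1
  Δ2: w0:1→0
  Δ3: w1:1→0
  (3Δ to stable)
t=1 Δ0: w3=1 w1=0 clk=1 w0=0
  Δ1: clk:1→0
  (1Δ to stable)
t=2 Δ0: w3=1 w1=0 clk=0 w0=0
  Δ1: clk:0→1
  Δ2: w0:0→1
  Δ3: w1:0→1
  (3Δ to stable)
t=3 Δ0: w3=1 w1=1 clk=1 w0=1
  Δ1: clk:1→0
  (1Δ to stable)
t=4 Δ0: w3=1 w1=1 clk=0 w0=1
  Δ1: clk:0→1
  Δ2: w0:1→0
  Δ3: w1:1→0
  (3Δ to stable)
t=5 Δ0: w3=1 w1=0 clk=1 w0=0
  Δ1: clk:1→0
  (1Δ to stable)

0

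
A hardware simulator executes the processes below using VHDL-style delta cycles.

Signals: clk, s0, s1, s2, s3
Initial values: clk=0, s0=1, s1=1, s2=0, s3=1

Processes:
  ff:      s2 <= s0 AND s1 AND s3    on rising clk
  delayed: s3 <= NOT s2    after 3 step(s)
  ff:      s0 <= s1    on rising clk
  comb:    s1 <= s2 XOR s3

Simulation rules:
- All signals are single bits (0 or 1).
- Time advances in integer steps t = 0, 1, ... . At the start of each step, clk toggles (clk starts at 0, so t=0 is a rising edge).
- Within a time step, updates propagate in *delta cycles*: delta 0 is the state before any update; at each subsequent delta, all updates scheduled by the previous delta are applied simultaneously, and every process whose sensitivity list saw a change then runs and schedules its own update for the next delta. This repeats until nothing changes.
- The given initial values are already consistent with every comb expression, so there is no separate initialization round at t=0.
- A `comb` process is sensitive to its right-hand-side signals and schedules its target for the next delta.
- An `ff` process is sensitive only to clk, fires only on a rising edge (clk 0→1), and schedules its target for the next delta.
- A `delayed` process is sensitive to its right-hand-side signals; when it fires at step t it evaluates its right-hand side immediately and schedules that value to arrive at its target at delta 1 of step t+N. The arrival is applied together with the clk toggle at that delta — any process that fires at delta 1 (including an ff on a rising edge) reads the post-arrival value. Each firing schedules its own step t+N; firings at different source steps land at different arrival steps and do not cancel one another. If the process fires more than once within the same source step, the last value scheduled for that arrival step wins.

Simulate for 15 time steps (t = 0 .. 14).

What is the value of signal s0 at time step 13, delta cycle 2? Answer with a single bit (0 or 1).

0

[bits: s0,clk,s3,s1,s2]
t=0: Δ0=10110 Δ1=11110 Δ2=11111 Δ3=11101 | 3Δ
t=1: Δ0=11101 Δ1=10101 | 1Δ
t=2: Δ0=10101 Δ1=11101 Δ2=01100 Δ3=01110 | 3Δ
t=3: Δ0=01110 Δ1=00010 Δ2=00000 | 2Δ
t=4: Δ0=00000 Δ1=01000 | 1Δ
t=5: Δ0=01000 Δ1=00100 Δ2=00110 | 2Δ
t=6: Δ0=00110 Δ1=01110 Δ2=11110 | 2Δ
t=7: Δ0=11110 Δ1=10110 | 1Δ
t=8: Δ0=10110 Δ1=11110 Δ2=11111 Δ3=11101 | 3Δ
t=9: Δ0=11101 Δ1=10101 | 1Δ
t=10: Δ0=10101 Δ1=11101 Δ2=01100 Δ3=01110 | 3Δ
t=11: Δ0=01110 Δ1=00010 Δ2=00000 | 2Δ
t=12: Δ0=00000 Δ1=01000 | 1Δ
t=13: Δ0=01000 Δ1=00100 Δ2=00110 | 2Δ
t=14: Δ0=00110 Δ1=01110 Δ2=11110 | 2Δ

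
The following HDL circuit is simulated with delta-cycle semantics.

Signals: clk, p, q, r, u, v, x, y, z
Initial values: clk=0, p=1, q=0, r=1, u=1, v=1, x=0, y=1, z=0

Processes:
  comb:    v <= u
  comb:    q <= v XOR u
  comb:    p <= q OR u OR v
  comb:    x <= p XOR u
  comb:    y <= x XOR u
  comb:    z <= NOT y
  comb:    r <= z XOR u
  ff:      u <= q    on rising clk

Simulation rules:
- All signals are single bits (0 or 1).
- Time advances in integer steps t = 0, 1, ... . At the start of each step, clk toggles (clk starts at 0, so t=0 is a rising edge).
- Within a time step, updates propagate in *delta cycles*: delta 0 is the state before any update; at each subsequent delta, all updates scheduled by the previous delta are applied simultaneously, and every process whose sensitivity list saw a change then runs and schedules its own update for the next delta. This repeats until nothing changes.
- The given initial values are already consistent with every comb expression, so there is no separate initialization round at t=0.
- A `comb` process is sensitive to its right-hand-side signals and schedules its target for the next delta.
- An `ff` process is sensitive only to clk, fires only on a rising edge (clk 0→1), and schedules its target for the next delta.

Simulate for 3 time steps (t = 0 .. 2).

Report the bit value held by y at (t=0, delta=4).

[bits: p,clk,u,v,y,r,x,q,z]
t=0: Δ0=101111000 Δ1=111111000 Δ2=110111000 Δ3=110000110 Δ4=110010101 Δ5=010011100 Δ6=010010000 Δ7=010000000 Δ8=010000001 Δ9=010001001 | 9Δ
t=1: Δ0=010001001 Δ1=000001001 | 1Δ
t=2: Δ0=000001001 Δ1=010001001 | 1Δ

1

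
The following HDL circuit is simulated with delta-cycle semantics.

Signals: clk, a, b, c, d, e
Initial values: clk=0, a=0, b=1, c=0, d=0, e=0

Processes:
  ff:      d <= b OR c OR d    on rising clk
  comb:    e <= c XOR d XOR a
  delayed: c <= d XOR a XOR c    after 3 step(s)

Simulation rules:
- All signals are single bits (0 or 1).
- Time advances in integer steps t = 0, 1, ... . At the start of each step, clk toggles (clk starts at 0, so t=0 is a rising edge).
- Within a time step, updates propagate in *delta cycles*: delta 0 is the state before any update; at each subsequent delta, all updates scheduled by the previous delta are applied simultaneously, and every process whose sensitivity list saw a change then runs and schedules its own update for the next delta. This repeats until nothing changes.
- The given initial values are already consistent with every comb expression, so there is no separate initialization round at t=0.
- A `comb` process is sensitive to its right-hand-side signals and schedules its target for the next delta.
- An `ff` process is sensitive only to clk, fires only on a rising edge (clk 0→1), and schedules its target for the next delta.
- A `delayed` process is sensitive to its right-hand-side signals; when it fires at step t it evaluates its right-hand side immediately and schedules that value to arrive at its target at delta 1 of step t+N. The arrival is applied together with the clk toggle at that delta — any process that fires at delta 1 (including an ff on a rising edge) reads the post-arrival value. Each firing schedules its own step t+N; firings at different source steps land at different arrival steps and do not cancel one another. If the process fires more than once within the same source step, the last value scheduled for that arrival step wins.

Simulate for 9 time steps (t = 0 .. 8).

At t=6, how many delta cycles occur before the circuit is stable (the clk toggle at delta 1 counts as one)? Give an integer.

2

t0.Δ0 e=0 a=0 clk=0 c=0 d=0 b=1
t0.Δ1 e=0 a=0 clk=1 c=0 d=0 b=1
t0.Δ2 e=0 a=0 clk=1 c=0 d=1 b=1
t0.Δ3 e=1 a=0 clk=1 c=0 d=1 b=1
t1.Δ0 e=1 a=0 clk=1 c=0 d=1 b=1
t1.Δ1 e=1 a=0 clk=0 c=0 d=1 b=1
t2.Δ0 e=1 a=0 clk=0 c=0 d=1 b=1
t2.Δ1 e=1 a=0 clk=1 c=0 d=1 b=1
t3.Δ0 e=1 a=0 clk=1 c=0 d=1 b=1
t3.Δ1 e=1 a=0 clk=0 c=1 d=1 b=1
t3.Δ2 e=0 a=0 clk=0 c=1 d=1 b=1
t4.Δ0 e=0 a=0 clk=0 c=1 d=1 b=1
t4.Δ1 e=0 a=0 clk=1 c=1 d=1 b=1
t5.Δ0 e=0 a=0 clk=1 c=1 d=1 b=1
t5.Δ1 e=0 a=0 clk=0 c=1 d=1 b=1
t6.Δ0 e=0 a=0 clk=0 c=1 d=1 b=1
t6.Δ1 e=0 a=0 clk=1 c=0 d=1 b=1
t6.Δ2 e=1 a=0 clk=1 c=0 d=1 b=1
t7.Δ0 e=1 a=0 clk=1 c=0 d=1 b=1
t7.Δ1 e=1 a=0 clk=0 c=0 d=1 b=1
t8.Δ0 e=1 a=0 clk=0 c=0 d=1 b=1
t8.Δ1 e=1 a=0 clk=1 c=0 d=1 b=1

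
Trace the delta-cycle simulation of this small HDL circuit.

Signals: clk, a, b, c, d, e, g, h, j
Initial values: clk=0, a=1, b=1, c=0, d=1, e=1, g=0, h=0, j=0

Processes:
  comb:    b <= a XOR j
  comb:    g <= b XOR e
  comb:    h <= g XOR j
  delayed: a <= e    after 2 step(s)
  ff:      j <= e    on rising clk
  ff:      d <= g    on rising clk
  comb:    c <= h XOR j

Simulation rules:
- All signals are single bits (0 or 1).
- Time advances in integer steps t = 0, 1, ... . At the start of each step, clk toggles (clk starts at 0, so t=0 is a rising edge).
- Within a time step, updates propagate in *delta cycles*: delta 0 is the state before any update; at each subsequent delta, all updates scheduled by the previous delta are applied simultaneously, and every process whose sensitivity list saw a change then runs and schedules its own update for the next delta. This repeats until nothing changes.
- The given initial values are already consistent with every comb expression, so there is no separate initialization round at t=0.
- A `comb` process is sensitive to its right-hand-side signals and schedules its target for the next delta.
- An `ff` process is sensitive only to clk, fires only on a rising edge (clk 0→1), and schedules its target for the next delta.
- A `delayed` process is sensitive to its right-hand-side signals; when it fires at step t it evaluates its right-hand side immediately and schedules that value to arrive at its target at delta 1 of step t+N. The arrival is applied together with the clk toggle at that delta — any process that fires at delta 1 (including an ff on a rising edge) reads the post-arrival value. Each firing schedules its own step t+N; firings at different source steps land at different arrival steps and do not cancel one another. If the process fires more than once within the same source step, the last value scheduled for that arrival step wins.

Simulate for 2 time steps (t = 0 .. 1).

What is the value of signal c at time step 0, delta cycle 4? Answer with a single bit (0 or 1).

t=0 Δ0: a=1 e=1 b=1 clk=0 d=1 g=0 h=0 j=0 c=0
  Δ1: clk:0→1
  Δ2: d:1→0, j:0→1
  Δ3: b:1→0, h:0→1, c:0→1
  Δ4: g:0→1, c:1→0
  Δ5: h:1→0
  Δ6: c:0→1
  (6Δ to stable)
t=1 Δ0: a=1 e=1 b=0 clk=1 d=0 g=1 h=0 j=1 c=1
  Δ1: clk:1→0
  (1Δ to stable)

0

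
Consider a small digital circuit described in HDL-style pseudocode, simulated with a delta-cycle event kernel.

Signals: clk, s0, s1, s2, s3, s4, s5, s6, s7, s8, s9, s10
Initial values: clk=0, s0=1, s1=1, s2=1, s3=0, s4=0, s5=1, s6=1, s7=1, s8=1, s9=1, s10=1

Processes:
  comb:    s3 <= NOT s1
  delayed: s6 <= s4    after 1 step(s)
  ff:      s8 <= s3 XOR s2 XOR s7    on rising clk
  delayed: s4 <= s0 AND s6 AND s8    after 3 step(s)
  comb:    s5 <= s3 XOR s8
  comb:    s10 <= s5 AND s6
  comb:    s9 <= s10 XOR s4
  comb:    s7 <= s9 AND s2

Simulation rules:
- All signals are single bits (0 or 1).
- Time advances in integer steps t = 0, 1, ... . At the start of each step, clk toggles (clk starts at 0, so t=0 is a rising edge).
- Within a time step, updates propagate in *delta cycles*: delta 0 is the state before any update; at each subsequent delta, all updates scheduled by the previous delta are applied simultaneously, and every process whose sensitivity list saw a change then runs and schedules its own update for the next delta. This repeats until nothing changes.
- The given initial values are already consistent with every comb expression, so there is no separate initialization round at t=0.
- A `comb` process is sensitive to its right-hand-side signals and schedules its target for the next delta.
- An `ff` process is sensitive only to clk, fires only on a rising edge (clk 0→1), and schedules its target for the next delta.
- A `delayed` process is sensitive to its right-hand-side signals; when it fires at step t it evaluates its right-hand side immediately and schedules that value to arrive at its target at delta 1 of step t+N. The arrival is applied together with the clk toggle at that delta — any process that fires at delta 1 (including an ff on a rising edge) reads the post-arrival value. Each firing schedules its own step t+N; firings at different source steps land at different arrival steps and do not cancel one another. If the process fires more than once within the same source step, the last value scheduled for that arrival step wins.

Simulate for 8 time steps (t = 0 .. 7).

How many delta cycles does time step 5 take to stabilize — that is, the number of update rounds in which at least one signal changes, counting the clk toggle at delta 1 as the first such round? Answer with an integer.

t0.Δ0 s6=1 s5=1 s0=1 s10=1 s9=1 s2=1 clk=0 s1=1 s3=0 s8=1 s4=0 s7=1
t0.Δ1 s6=1 s5=1 s0=1 s10=1 s9=1 s2=1 clk=1 s1=1 s3=0 s8=1 s4=0 s7=1
t0.Δ2 s6=1 s5=1 s0=1 s10=1 s9=1 s2=1 clk=1 s1=1 s3=0 s8=0 s4=0 s7=1
t0.Δ3 s6=1 s5=0 s0=1 s10=1 s9=1 s2=1 clk=1 s1=1 s3=0 s8=0 s4=0 s7=1
t0.Δ4 s6=1 s5=0 s0=1 s10=0 s9=1 s2=1 clk=1 s1=1 s3=0 s8=0 s4=0 s7=1
t0.Δ5 s6=1 s5=0 s0=1 s10=0 s9=0 s2=1 clk=1 s1=1 s3=0 s8=0 s4=0 s7=1
t0.Δ6 s6=1 s5=0 s0=1 s10=0 s9=0 s2=1 clk=1 s1=1 s3=0 s8=0 s4=0 s7=0
t1.Δ0 s6=1 s5=0 s0=1 s10=0 s9=0 s2=1 clk=1 s1=1 s3=0 s8=0 s4=0 s7=0
t1.Δ1 s6=1 s5=0 s0=1 s10=0 s9=0 s2=1 clk=0 s1=1 s3=0 s8=0 s4=0 s7=0
t2.Δ0 s6=1 s5=0 s0=1 s10=0 s9=0 s2=1 clk=0 s1=1 s3=0 s8=0 s4=0 s7=0
t2.Δ1 s6=1 s5=0 s0=1 s10=0 s9=0 s2=1 clk=1 s1=1 s3=0 s8=0 s4=0 s7=0
t2.Δ2 s6=1 s5=0 s0=1 s10=0 s9=0 s2=1 clk=1 s1=1 s3=0 s8=1 s4=0 s7=0
t2.Δ3 s6=1 s5=1 s0=1 s10=0 s9=0 s2=1 clk=1 s1=1 s3=0 s8=1 s4=0 s7=0
t2.Δ4 s6=1 s5=1 s0=1 s10=1 s9=0 s2=1 clk=1 s1=1 s3=0 s8=1 s4=0 s7=0
t2.Δ5 s6=1 s5=1 s0=1 s10=1 s9=1 s2=1 clk=1 s1=1 s3=0 s8=1 s4=0 s7=0
t2.Δ6 s6=1 s5=1 s0=1 s10=1 s9=1 s2=1 clk=1 s1=1 s3=0 s8=1 s4=0 s7=1
t3.Δ0 s6=1 s5=1 s0=1 s10=1 s9=1 s2=1 clk=1 s1=1 s3=0 s8=1 s4=0 s7=1
t3.Δ1 s6=1 s5=1 s0=1 s10=1 s9=1 s2=1 clk=0 s1=1 s3=0 s8=1 s4=0 s7=1
t4.Δ0 s6=1 s5=1 s0=1 s10=1 s9=1 s2=1 clk=0 s1=1 s3=0 s8=1 s4=0 s7=1
t4.Δ1 s6=1 s5=1 s0=1 s10=1 s9=1 s2=1 clk=1 s1=1 s3=0 s8=1 s4=0 s7=1
t4.Δ2 s6=1 s5=1 s0=1 s10=1 s9=1 s2=1 clk=1 s1=1 s3=0 s8=0 s4=0 s7=1
t4.Δ3 s6=1 s5=0 s0=1 s10=1 s9=1 s2=1 clk=1 s1=1 s3=0 s8=0 s4=0 s7=1
t4.Δ4 s6=1 s5=0 s0=1 s10=0 s9=1 s2=1 clk=1 s1=1 s3=0 s8=0 s4=0 s7=1
t4.Δ5 s6=1 s5=0 s0=1 s10=0 s9=0 s2=1 clk=1 s1=1 s3=0 s8=0 s4=0 s7=1
t4.Δ6 s6=1 s5=0 s0=1 s10=0 s9=0 s2=1 clk=1 s1=1 s3=0 s8=0 s4=0 s7=0
t5.Δ0 s6=1 s5=0 s0=1 s10=0 s9=0 s2=1 clk=1 s1=1 s3=0 s8=0 s4=0 s7=0
t5.Δ1 s6=1 s5=0 s0=1 s10=0 s9=0 s2=1 clk=0 s1=1 s3=0 s8=0 s4=1 s7=0
t5.Δ2 s6=1 s5=0 s0=1 s10=0 s9=1 s2=1 clk=0 s1=1 s3=0 s8=0 s4=1 s7=0
t5.Δ3 s6=1 s5=0 s0=1 s10=0 s9=1 s2=1 clk=0 s1=1 s3=0 s8=0 s4=1 s7=1
t6.Δ0 s6=1 s5=0 s0=1 s10=0 s9=1 s2=1 clk=0 s1=1 s3=0 s8=0 s4=1 s7=1
t6.Δ1 s6=1 s5=0 s0=1 s10=0 s9=1 s2=1 clk=1 s1=1 s3=0 s8=0 s4=1 s7=1
t7.Δ0 s6=1 s5=0 s0=1 s10=0 s9=1 s2=1 clk=1 s1=1 s3=0 s8=0 s4=1 s7=1
t7.Δ1 s6=1 s5=0 s0=1 s10=0 s9=1 s2=1 clk=0 s1=1 s3=0 s8=0 s4=0 s7=1
t7.Δ2 s6=1 s5=0 s0=1 s10=0 s9=0 s2=1 clk=0 s1=1 s3=0 s8=0 s4=0 s7=1
t7.Δ3 s6=1 s5=0 s0=1 s10=0 s9=0 s2=1 clk=0 s1=1 s3=0 s8=0 s4=0 s7=0

3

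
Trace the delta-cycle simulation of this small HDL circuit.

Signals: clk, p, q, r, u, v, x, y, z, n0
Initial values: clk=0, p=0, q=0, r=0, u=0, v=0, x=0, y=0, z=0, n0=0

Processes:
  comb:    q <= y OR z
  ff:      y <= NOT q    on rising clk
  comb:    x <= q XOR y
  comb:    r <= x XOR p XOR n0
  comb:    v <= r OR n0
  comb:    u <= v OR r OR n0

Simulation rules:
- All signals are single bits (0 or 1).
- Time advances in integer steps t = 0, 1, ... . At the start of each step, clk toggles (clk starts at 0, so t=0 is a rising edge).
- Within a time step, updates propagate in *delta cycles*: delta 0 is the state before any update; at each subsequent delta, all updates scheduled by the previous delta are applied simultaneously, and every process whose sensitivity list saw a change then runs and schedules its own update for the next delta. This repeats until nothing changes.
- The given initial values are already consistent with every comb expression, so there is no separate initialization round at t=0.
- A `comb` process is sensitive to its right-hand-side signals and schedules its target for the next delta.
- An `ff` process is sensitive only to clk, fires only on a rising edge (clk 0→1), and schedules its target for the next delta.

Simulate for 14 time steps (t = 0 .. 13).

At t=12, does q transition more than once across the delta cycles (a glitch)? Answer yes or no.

t=0 Δ0: clk=0 u=0 x=0 n0=0 q=0 y=0 z=0 r=0 v=0 p=0
  Δ1: clk:0→1
  Δ2: y:0→1
  Δ3: x:0→1, q:0→1
  Δ4: x:1→0, r:0→1
  Δ5: u:0→1, r:1→0, v:0→1
  Δ6: v:1→0
  Δ7: u:1→0
  (7Δ to stable)
t=1 Δ0: clk=1 u=0 x=0 n0=0 q=1 y=1 z=0 r=0 v=0 p=0
  Δ1: clk:1→0
  (1Δ to stable)
t=2 Δ0: clk=0 u=0 x=0 n0=0 q=1 y=1 z=0 r=0 v=0 p=0
  Δ1: clk:0→1
  Δ2: y:1→0
  Δ3: x:0→1, q:1→0
  Δ4: x:1→0, r:0→1
  Δ5: u:0→1, r:1→0, v:0→1
  Δ6: v:1→0
  Δ7: u:1→0
  (7Δ to stable)
t=3 Δ0: clk=1 u=0 x=0 n0=0 q=0 y=0 z=0 r=0 v=0 p=0
  Δ1: clk:1→0
  (1Δ to stable)
t=4 Δ0: clk=0 u=0 x=0 n0=0 q=0 y=0 z=0 r=0 v=0 p=0
  Δ1: clk:0→1
  Δ2: y:0→1
  Δ3: x:0→1, q:0→1
  Δ4: x:1→0, r:0→1
  Δ5: u:0→1, r:1→0, v:0→1
  Δ6: v:1→0
  Δ7: u:1→0
  (7Δ to stable)
t=5 Δ0: clk=1 u=0 x=0 n0=0 q=1 y=1 z=0 r=0 v=0 p=0
  Δ1: clk:1→0
  (1Δ to stable)
t=6 Δ0: clk=0 u=0 x=0 n0=0 q=1 y=1 z=0 r=0 v=0 p=0
  Δ1: clk:0→1
  Δ2: y:1→0
  Δ3: x:0→1, q:1→0
  Δ4: x:1→0, r:0→1
  Δ5: u:0→1, r:1→0, v:0→1
  Δ6: v:1→0
  Δ7: u:1→0
  (7Δ to stable)
t=7 Δ0: clk=1 u=0 x=0 n0=0 q=0 y=0 z=0 r=0 v=0 p=0
  Δ1: clk:1→0
  (1Δ to stable)
t=8 Δ0: clk=0 u=0 x=0 n0=0 q=0 y=0 z=0 r=0 v=0 p=0
  Δ1: clk:0→1
  Δ2: y:0→1
  Δ3: x:0→1, q:0→1
  Δ4: x:1→0, r:0→1
  Δ5: u:0→1, r:1→0, v:0→1
  Δ6: v:1→0
  Δ7: u:1→0
  (7Δ to stable)
t=9 Δ0: clk=1 u=0 x=0 n0=0 q=1 y=1 z=0 r=0 v=0 p=0
  Δ1: clk:1→0
  (1Δ to stable)
t=10 Δ0: clk=0 u=0 x=0 n0=0 q=1 y=1 z=0 r=0 v=0 p=0
  Δ1: clk:0→1
  Δ2: y:1→0
  Δ3: x:0→1, q:1→0
  Δ4: x:1→0, r:0→1
  Δ5: u:0→1, r:1→0, v:0→1
  Δ6: v:1→0
  Δ7: u:1→0
  (7Δ to stable)
t=11 Δ0: clk=1 u=0 x=0 n0=0 q=0 y=0 z=0 r=0 v=0 p=0
  Δ1: clk:1→0
  (1Δ to stable)
t=12 Δ0: clk=0 u=0 x=0 n0=0 q=0 y=0 z=0 r=0 v=0 p=0
  Δ1: clk:0→1
  Δ2: y:0→1
  Δ3: x:0→1, q:0→1
  Δ4: x:1→0, r:0→1
  Δ5: u:0→1, r:1→0, v:0→1
  Δ6: v:1→0
  Δ7: u:1→0
  (7Δ to stable)
t=13 Δ0: clk=1 u=0 x=0 n0=0 q=1 y=1 z=0 r=0 v=0 p=0
  Δ1: clk:1→0
  (1Δ to stable)

no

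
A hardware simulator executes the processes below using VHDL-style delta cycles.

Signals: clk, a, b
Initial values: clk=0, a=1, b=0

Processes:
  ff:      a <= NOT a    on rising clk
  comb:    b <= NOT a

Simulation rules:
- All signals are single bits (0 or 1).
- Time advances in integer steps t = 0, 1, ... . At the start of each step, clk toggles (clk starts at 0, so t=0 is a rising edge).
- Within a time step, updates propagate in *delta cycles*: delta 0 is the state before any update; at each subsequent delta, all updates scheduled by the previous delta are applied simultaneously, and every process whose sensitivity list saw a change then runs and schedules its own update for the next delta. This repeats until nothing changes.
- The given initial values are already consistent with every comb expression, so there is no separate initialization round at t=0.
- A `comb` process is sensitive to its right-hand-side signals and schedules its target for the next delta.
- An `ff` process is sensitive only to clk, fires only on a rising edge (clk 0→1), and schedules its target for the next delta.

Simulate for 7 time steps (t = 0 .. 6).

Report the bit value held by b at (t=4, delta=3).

1

t=0 Δ0: a=1 b=0 clk=0
  Δ1: clk:0→1
  Δ2: a:1→0
  Δ3: b:0→1
  (3Δ to stable)
t=1 Δ0: a=0 b=1 clk=1
  Δ1: clk:1→0
  (1Δ to stable)
t=2 Δ0: a=0 b=1 clk=0
  Δ1: clk:0→1
  Δ2: a:0→1
  Δ3: b:1→0
  (3Δ to stable)
t=3 Δ0: a=1 b=0 clk=1
  Δ1: clk:1→0
  (1Δ to stable)
t=4 Δ0: a=1 b=0 clk=0
  Δ1: clk:0→1
  Δ2: a:1→0
  Δ3: b:0→1
  (3Δ to stable)
t=5 Δ0: a=0 b=1 clk=1
  Δ1: clk:1→0
  (1Δ to stable)
t=6 Δ0: a=0 b=1 clk=0
  Δ1: clk:0→1
  Δ2: a:0→1
  Δ3: b:1→0
  (3Δ to stable)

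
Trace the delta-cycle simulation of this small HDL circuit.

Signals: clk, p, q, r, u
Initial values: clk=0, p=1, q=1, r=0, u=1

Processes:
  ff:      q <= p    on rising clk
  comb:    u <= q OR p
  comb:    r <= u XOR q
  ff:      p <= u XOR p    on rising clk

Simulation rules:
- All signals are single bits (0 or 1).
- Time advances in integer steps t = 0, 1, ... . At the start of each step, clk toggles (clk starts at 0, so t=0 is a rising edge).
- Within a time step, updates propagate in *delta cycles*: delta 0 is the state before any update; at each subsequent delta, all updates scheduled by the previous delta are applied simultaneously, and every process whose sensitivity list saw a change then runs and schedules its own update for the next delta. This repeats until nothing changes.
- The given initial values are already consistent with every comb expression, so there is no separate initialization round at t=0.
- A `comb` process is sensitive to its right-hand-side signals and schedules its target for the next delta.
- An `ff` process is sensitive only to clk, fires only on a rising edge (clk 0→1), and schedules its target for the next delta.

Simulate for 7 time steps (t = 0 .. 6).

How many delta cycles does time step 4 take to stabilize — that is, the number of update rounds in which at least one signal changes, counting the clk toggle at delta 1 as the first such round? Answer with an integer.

[bits: r,clk,p,u,q]
t=0: Δ0=00111 Δ1=01111 Δ2=01011 | 2Δ
t=1: Δ0=01011 Δ1=00011 | 1Δ
t=2: Δ0=00011 Δ1=01011 Δ2=01110 Δ3=11110 | 3Δ
t=3: Δ0=11110 Δ1=10110 | 1Δ
t=4: Δ0=10110 Δ1=11110 Δ2=11011 Δ3=01011 | 3Δ
t=5: Δ0=01011 Δ1=00011 | 1Δ
t=6: Δ0=00011 Δ1=01011 Δ2=01110 Δ3=11110 | 3Δ

3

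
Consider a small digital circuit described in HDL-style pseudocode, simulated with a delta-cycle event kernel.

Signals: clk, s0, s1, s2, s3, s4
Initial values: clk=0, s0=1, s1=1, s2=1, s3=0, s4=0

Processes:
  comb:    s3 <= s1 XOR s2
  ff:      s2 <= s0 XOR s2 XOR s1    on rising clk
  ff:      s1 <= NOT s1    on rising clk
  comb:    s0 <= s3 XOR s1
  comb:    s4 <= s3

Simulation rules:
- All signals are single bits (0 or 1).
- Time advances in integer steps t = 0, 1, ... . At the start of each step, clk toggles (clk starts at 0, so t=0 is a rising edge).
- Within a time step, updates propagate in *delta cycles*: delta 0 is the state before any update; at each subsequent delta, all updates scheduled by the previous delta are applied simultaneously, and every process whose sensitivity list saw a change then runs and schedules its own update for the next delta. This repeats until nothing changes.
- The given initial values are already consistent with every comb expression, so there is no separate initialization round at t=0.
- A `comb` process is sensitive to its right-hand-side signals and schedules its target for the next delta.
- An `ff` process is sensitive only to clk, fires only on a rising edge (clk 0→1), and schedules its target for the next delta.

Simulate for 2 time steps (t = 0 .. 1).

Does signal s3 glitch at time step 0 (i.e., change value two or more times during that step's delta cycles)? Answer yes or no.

no

t=0 Δ0: s4=0 s1=1 s0=1 s2=1 s3=0 clk=0
  Δ1: clk:0→1
  Δ2: s1:1→0
  Δ3: s0:1→0, s3:0→1
  Δ4: s4:0→1, s0:0→1
  (4Δ to stable)
t=1 Δ0: s4=1 s1=0 s0=1 s2=1 s3=1 clk=1
  Δ1: clk:1→0
  (1Δ to stable)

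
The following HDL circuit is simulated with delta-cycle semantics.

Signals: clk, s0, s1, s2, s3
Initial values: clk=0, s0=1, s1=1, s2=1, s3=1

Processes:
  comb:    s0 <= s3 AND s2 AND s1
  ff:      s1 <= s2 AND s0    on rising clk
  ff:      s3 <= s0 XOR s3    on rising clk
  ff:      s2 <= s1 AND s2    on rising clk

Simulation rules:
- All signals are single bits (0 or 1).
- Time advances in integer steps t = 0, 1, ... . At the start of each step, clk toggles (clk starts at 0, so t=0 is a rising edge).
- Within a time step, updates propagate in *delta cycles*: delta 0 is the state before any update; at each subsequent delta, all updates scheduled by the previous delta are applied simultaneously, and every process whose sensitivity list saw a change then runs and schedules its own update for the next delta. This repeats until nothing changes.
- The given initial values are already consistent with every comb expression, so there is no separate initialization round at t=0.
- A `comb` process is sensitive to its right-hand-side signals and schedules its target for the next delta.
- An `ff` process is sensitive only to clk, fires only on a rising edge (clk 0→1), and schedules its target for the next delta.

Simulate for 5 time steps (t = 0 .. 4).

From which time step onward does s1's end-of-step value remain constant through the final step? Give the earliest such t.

2

t0.Δ0 s0=1 clk=0 s2=1 s3=1 s1=1
t0.Δ1 s0=1 clk=1 s2=1 s3=1 s1=1
t0.Δ2 s0=1 clk=1 s2=1 s3=0 s1=1
t0.Δ3 s0=0 clk=1 s2=1 s3=0 s1=1
t1.Δ0 s0=0 clk=1 s2=1 s3=0 s1=1
t1.Δ1 s0=0 clk=0 s2=1 s3=0 s1=1
t2.Δ0 s0=0 clk=0 s2=1 s3=0 s1=1
t2.Δ1 s0=0 clk=1 s2=1 s3=0 s1=1
t2.Δ2 s0=0 clk=1 s2=1 s3=0 s1=0
t3.Δ0 s0=0 clk=1 s2=1 s3=0 s1=0
t3.Δ1 s0=0 clk=0 s2=1 s3=0 s1=0
t4.Δ0 s0=0 clk=0 s2=1 s3=0 s1=0
t4.Δ1 s0=0 clk=1 s2=1 s3=0 s1=0
t4.Δ2 s0=0 clk=1 s2=0 s3=0 s1=0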